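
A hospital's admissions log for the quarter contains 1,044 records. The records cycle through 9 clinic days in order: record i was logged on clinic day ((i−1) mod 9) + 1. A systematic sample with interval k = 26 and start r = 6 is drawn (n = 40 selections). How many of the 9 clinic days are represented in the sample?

Consecutive selections differ by k = 26, so their clinic day numbers differ by 26 mod 9 = 8.
gcd(26, 9) = 1, so the sample visits 9/1 = 9 distinct residues mod 9.
Start 6 is clinic day 6; the clinic days hit are 1, 2, 3, 4, 5, 6, 7, 8, 9.

9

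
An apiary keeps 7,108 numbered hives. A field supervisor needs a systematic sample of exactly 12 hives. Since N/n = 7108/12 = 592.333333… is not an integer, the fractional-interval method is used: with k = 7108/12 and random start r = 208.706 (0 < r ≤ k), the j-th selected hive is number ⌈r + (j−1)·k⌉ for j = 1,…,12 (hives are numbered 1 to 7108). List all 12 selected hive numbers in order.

209, 802, 1394, 1986, 2579, 3171, 3763, 4356, 4948, 5540, 6133, 6725

j=1: r + 0k = 208.706 → ⌈·⌉ = 209
j=2: r + 1k = 801.039333… → ⌈·⌉ = 802
j=3: r + 2k = 1393.372666… → ⌈·⌉ = 1394
j=4: r + 3k = 1985.706 → ⌈·⌉ = 1986
j=5: r + 4k = 2578.039333… → ⌈·⌉ = 2579
j=6: r + 5k = 3170.372666… → ⌈·⌉ = 3171
j=7: r + 6k = 3762.706 → ⌈·⌉ = 3763
j=8: r + 7k = 4355.039333… → ⌈·⌉ = 4356
j=9: r + 8k = 4947.372666… → ⌈·⌉ = 4948
j=10: r + 9k = 5539.706 → ⌈·⌉ = 5540
j=11: r + 10k = 6132.039333… → ⌈·⌉ = 6133
j=12: r + 11k = 6724.372666… → ⌈·⌉ = 6725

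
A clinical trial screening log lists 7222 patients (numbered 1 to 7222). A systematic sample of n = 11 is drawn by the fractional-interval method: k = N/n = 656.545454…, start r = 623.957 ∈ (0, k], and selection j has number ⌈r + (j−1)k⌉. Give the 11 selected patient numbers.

j=1: r + 0k = 623.957 → ⌈·⌉ = 624
j=2: r + 1k = 1280.502454… → ⌈·⌉ = 1281
j=3: r + 2k = 1937.047909… → ⌈·⌉ = 1938
j=4: r + 3k = 2593.593363… → ⌈·⌉ = 2594
j=5: r + 4k = 3250.138818… → ⌈·⌉ = 3251
j=6: r + 5k = 3906.684272… → ⌈·⌉ = 3907
j=7: r + 6k = 4563.229727… → ⌈·⌉ = 4564
j=8: r + 7k = 5219.775181… → ⌈·⌉ = 5220
j=9: r + 8k = 5876.320636… → ⌈·⌉ = 5877
j=10: r + 9k = 6532.866090… → ⌈·⌉ = 6533
j=11: r + 10k = 7189.411545… → ⌈·⌉ = 7190

624, 1281, 1938, 2594, 3251, 3907, 4564, 5220, 5877, 6533, 7190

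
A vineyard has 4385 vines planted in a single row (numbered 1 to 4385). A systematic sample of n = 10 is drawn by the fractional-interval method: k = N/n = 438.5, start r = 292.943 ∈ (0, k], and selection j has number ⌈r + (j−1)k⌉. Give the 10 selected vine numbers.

293, 732, 1170, 1609, 2047, 2486, 2924, 3363, 3801, 4240

j=1: r + 0k = 292.943 → ⌈·⌉ = 293
j=2: r + 1k = 731.443 → ⌈·⌉ = 732
j=3: r + 2k = 1169.943 → ⌈·⌉ = 1170
j=4: r + 3k = 1608.443 → ⌈·⌉ = 1609
j=5: r + 4k = 2046.943 → ⌈·⌉ = 2047
j=6: r + 5k = 2485.443 → ⌈·⌉ = 2486
j=7: r + 6k = 2923.943 → ⌈·⌉ = 2924
j=8: r + 7k = 3362.443 → ⌈·⌉ = 3363
j=9: r + 8k = 3800.943 → ⌈·⌉ = 3801
j=10: r + 9k = 4239.443 → ⌈·⌉ = 4240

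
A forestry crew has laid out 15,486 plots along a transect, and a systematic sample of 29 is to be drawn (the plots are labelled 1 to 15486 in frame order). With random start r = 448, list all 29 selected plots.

k = N/n = 15486/29 = 534
plot 1: 448
plot 2: 448 + 534 = 982
plot 3: 982 + 534 = 1516
plot 4: 1516 + 534 = 2050
plot 5: 2050 + 534 = 2584
plot 6: 2584 + 534 = 3118
plot 7: 3118 + 534 = 3652
plot 8: 3652 + 534 = 4186
plot 9: 4186 + 534 = 4720
plot 10: 4720 + 534 = 5254
plot 11: 5254 + 534 = 5788
plot 12: 5788 + 534 = 6322
plot 13: 6322 + 534 = 6856
plot 14: 6856 + 534 = 7390
plot 15: 7390 + 534 = 7924
plot 16: 7924 + 534 = 8458
plot 17: 8458 + 534 = 8992
plot 18: 8992 + 534 = 9526
plot 19: 9526 + 534 = 10060
plot 20: 10060 + 534 = 10594
plot 21: 10594 + 534 = 11128
plot 22: 11128 + 534 = 11662
plot 23: 11662 + 534 = 12196
plot 24: 12196 + 534 = 12730
plot 25: 12730 + 534 = 13264
plot 26: 13264 + 534 = 13798
plot 27: 13798 + 534 = 14332
plot 28: 14332 + 534 = 14866
plot 29: 14866 + 534 = 15400

448, 982, 1516, 2050, 2584, 3118, 3652, 4186, 4720, 5254, 5788, 6322, 6856, 7390, 7924, 8458, 8992, 9526, 10060, 10594, 11128, 11662, 12196, 12730, 13264, 13798, 14332, 14866, 15400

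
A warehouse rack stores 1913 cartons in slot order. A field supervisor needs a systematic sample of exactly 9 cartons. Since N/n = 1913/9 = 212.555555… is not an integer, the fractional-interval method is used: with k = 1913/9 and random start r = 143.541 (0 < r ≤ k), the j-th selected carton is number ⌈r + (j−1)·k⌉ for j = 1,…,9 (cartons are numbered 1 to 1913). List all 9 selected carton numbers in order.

j=1: r + 0k = 143.541 → ⌈·⌉ = 144
j=2: r + 1k = 356.096555… → ⌈·⌉ = 357
j=3: r + 2k = 568.652111… → ⌈·⌉ = 569
j=4: r + 3k = 781.207666… → ⌈·⌉ = 782
j=5: r + 4k = 993.763222… → ⌈·⌉ = 994
j=6: r + 5k = 1206.318777… → ⌈·⌉ = 1207
j=7: r + 6k = 1418.874333… → ⌈·⌉ = 1419
j=8: r + 7k = 1631.429888… → ⌈·⌉ = 1632
j=9: r + 8k = 1843.985444… → ⌈·⌉ = 1844

144, 357, 569, 782, 994, 1207, 1419, 1632, 1844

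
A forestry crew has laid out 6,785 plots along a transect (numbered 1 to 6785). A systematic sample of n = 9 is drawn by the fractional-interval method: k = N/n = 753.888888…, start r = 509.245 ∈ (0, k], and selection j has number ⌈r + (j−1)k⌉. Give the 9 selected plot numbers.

j=1: r + 0k = 509.245 → ⌈·⌉ = 510
j=2: r + 1k = 1263.133888… → ⌈·⌉ = 1264
j=3: r + 2k = 2017.022777… → ⌈·⌉ = 2018
j=4: r + 3k = 2770.911666… → ⌈·⌉ = 2771
j=5: r + 4k = 3524.800555… → ⌈·⌉ = 3525
j=6: r + 5k = 4278.689444… → ⌈·⌉ = 4279
j=7: r + 6k = 5032.578333… → ⌈·⌉ = 5033
j=8: r + 7k = 5786.467222… → ⌈·⌉ = 5787
j=9: r + 8k = 6540.356111… → ⌈·⌉ = 6541

510, 1264, 2018, 2771, 3525, 4279, 5033, 5787, 6541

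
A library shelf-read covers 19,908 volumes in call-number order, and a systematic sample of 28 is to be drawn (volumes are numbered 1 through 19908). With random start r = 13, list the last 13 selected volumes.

10678, 11389, 12100, 12811, 13522, 14233, 14944, 15655, 16366, 17077, 17788, 18499, 19210

k = N/n = 19908/28 = 711
16th selection = 13 + 15×711 = 10678
17th: 10678 + 711 = 11389
18th: 11389 + 711 = 12100
19th: 12100 + 711 = 12811
20th: 12811 + 711 = 13522
21st: 13522 + 711 = 14233
22nd: 14233 + 711 = 14944
23rd: 14944 + 711 = 15655
24th: 15655 + 711 = 16366
25th: 16366 + 711 = 17077
26th: 17077 + 711 = 17788
27th: 17788 + 711 = 18499
28th: 18499 + 711 = 19210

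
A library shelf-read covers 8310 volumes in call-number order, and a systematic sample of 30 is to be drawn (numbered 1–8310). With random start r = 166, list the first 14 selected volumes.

166, 443, 720, 997, 1274, 1551, 1828, 2105, 2382, 2659, 2936, 3213, 3490, 3767

k = N/n = 8310/30 = 277
volume 1: 166
volume 2: 166 + 277 = 443
volume 3: 443 + 277 = 720
volume 4: 720 + 277 = 997
volume 5: 997 + 277 = 1274
volume 6: 1274 + 277 = 1551
volume 7: 1551 + 277 = 1828
volume 8: 1828 + 277 = 2105
volume 9: 2105 + 277 = 2382
volume 10: 2382 + 277 = 2659
volume 11: 2659 + 277 = 2936
volume 12: 2936 + 277 = 3213
volume 13: 3213 + 277 = 3490
volume 14: 3490 + 277 = 3767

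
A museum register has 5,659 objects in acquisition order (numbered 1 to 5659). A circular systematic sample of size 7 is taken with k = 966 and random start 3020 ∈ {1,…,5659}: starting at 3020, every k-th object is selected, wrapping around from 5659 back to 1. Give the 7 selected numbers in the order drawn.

Selection 1: 3020
Selection 2: 3020 + 966 = 3986
Selection 3: 3986 + 966 = 4952
Selection 4: 4952 + 966 = 5918 → 5918 − 5659 = 259
Selection 5: 259 + 966 = 1225
Selection 6: 1225 + 966 = 2191
Selection 7: 2191 + 966 = 3157

3020, 3986, 4952, 259, 1225, 2191, 3157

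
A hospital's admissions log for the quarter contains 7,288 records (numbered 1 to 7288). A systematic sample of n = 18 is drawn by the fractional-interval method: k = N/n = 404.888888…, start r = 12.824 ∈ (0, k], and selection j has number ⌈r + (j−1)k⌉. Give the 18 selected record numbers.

13, 418, 823, 1228, 1633, 2038, 2443, 2848, 3252, 3657, 4062, 4467, 4872, 5277, 5682, 6087, 6492, 6896

j=1: r + 0k = 12.824 → ⌈·⌉ = 13
j=2: r + 1k = 417.712888… → ⌈·⌉ = 418
j=3: r + 2k = 822.601777… → ⌈·⌉ = 823
j=4: r + 3k = 1227.490666… → ⌈·⌉ = 1228
j=5: r + 4k = 1632.379555… → ⌈·⌉ = 1633
j=6: r + 5k = 2037.268444… → ⌈·⌉ = 2038
j=7: r + 6k = 2442.157333… → ⌈·⌉ = 2443
j=8: r + 7k = 2847.046222… → ⌈·⌉ = 2848
j=9: r + 8k = 3251.935111… → ⌈·⌉ = 3252
j=10: r + 9k = 3656.824 → ⌈·⌉ = 3657
j=11: r + 10k = 4061.712888… → ⌈·⌉ = 4062
j=12: r + 11k = 4466.601777… → ⌈·⌉ = 4467
j=13: r + 12k = 4871.490666… → ⌈·⌉ = 4872
j=14: r + 13k = 5276.379555… → ⌈·⌉ = 5277
j=15: r + 14k = 5681.268444… → ⌈·⌉ = 5682
j=16: r + 15k = 6086.157333… → ⌈·⌉ = 6087
j=17: r + 16k = 6491.046222… → ⌈·⌉ = 6492
j=18: r + 17k = 6895.935111… → ⌈·⌉ = 6896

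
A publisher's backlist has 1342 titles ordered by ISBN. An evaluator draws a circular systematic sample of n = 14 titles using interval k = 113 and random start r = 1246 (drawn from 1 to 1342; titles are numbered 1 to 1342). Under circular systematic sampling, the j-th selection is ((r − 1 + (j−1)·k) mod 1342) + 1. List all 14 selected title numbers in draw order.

Selection 1: 1246
Selection 2: 1246 + 113 = 1359 → 1359 − 1342 = 17
Selection 3: 17 + 113 = 130
Selection 4: 130 + 113 = 243
Selection 5: 243 + 113 = 356
Selection 6: 356 + 113 = 469
Selection 7: 469 + 113 = 582
Selection 8: 582 + 113 = 695
Selection 9: 695 + 113 = 808
Selection 10: 808 + 113 = 921
Selection 11: 921 + 113 = 1034
Selection 12: 1034 + 113 = 1147
Selection 13: 1147 + 113 = 1260
Selection 14: 1260 + 113 = 1373 → 1373 − 1342 = 31

1246, 17, 130, 243, 356, 469, 582, 695, 808, 921, 1034, 1147, 1260, 31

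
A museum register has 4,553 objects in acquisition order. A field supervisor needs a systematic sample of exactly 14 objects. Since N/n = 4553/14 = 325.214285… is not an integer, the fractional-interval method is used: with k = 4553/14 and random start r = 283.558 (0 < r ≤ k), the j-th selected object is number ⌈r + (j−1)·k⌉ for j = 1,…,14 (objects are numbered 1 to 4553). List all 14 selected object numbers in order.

j=1: r + 0k = 283.558 → ⌈·⌉ = 284
j=2: r + 1k = 608.772285… → ⌈·⌉ = 609
j=3: r + 2k = 933.986571… → ⌈·⌉ = 934
j=4: r + 3k = 1259.200857… → ⌈·⌉ = 1260
j=5: r + 4k = 1584.415142… → ⌈·⌉ = 1585
j=6: r + 5k = 1909.629428… → ⌈·⌉ = 1910
j=7: r + 6k = 2234.843714… → ⌈·⌉ = 2235
j=8: r + 7k = 2560.058 → ⌈·⌉ = 2561
j=9: r + 8k = 2885.272285… → ⌈·⌉ = 2886
j=10: r + 9k = 3210.486571… → ⌈·⌉ = 3211
j=11: r + 10k = 3535.700857… → ⌈·⌉ = 3536
j=12: r + 11k = 3860.915142… → ⌈·⌉ = 3861
j=13: r + 12k = 4186.129428… → ⌈·⌉ = 4187
j=14: r + 13k = 4511.343714… → ⌈·⌉ = 4512

284, 609, 934, 1260, 1585, 1910, 2235, 2561, 2886, 3211, 3536, 3861, 4187, 4512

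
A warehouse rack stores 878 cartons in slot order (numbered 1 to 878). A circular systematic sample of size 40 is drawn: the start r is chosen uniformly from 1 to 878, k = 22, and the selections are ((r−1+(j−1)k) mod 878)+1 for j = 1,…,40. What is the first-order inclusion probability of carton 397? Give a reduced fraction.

20/439

For each position j, as r ranges over 1…878 the j-th selection hits every carton exactly once, so carton 397 is selected for exactly 40 of the 878 starts.
Inclusion probability = 40/878 = 20/439.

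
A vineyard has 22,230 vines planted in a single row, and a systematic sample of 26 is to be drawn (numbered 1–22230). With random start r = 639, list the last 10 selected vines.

14319, 15174, 16029, 16884, 17739, 18594, 19449, 20304, 21159, 22014

k = N/n = 22230/26 = 855
17th selection = 639 + 16×855 = 14319
18th: 14319 + 855 = 15174
19th: 15174 + 855 = 16029
20th: 16029 + 855 = 16884
21st: 16884 + 855 = 17739
22nd: 17739 + 855 = 18594
23rd: 18594 + 855 = 19449
24th: 19449 + 855 = 20304
25th: 20304 + 855 = 21159
26th: 21159 + 855 = 22014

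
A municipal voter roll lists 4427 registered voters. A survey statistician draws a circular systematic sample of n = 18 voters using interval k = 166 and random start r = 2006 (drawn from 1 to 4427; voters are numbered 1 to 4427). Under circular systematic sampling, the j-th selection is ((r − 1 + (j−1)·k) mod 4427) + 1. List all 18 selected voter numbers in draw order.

2006, 2172, 2338, 2504, 2670, 2836, 3002, 3168, 3334, 3500, 3666, 3832, 3998, 4164, 4330, 69, 235, 401

Selection 1: 2006
Selection 2: 2006 + 166 = 2172
Selection 3: 2172 + 166 = 2338
Selection 4: 2338 + 166 = 2504
Selection 5: 2504 + 166 = 2670
Selection 6: 2670 + 166 = 2836
Selection 7: 2836 + 166 = 3002
Selection 8: 3002 + 166 = 3168
Selection 9: 3168 + 166 = 3334
Selection 10: 3334 + 166 = 3500
Selection 11: 3500 + 166 = 3666
Selection 12: 3666 + 166 = 3832
Selection 13: 3832 + 166 = 3998
Selection 14: 3998 + 166 = 4164
Selection 15: 4164 + 166 = 4330
Selection 16: 4330 + 166 = 4496 → 4496 − 4427 = 69
Selection 17: 69 + 166 = 235
Selection 18: 235 + 166 = 401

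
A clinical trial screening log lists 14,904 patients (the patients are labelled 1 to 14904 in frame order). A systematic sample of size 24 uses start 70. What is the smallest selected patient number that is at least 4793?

5038

k = 14904/24 = 621
Steps past start: ⌈(4793 − 70)/621⌉ = ⌈4723/621⌉ = 8
Selected patient: 70 + 8×621 = 5038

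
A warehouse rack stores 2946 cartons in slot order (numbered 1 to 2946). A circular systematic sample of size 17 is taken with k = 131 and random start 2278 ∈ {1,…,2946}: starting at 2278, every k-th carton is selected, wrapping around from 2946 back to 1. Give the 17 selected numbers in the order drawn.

2278, 2409, 2540, 2671, 2802, 2933, 118, 249, 380, 511, 642, 773, 904, 1035, 1166, 1297, 1428

Selection 1: 2278
Selection 2: 2278 + 131 = 2409
Selection 3: 2409 + 131 = 2540
Selection 4: 2540 + 131 = 2671
Selection 5: 2671 + 131 = 2802
Selection 6: 2802 + 131 = 2933
Selection 7: 2933 + 131 = 3064 → 3064 − 2946 = 118
Selection 8: 118 + 131 = 249
Selection 9: 249 + 131 = 380
Selection 10: 380 + 131 = 511
Selection 11: 511 + 131 = 642
Selection 12: 642 + 131 = 773
Selection 13: 773 + 131 = 904
Selection 14: 904 + 131 = 1035
Selection 15: 1035 + 131 = 1166
Selection 16: 1166 + 131 = 1297
Selection 17: 1297 + 131 = 1428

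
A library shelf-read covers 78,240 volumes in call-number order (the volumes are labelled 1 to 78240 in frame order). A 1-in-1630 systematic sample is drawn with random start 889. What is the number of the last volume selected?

k = 1630
48th selection = r + (48−1)·k = 889 + 47×1630 = 889 + 76610 = 77499

77499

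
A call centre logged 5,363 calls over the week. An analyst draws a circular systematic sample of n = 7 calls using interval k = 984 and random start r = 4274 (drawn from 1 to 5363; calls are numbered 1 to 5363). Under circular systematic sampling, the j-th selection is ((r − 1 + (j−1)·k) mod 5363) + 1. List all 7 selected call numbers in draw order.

4274, 5258, 879, 1863, 2847, 3831, 4815

Selection 1: 4274
Selection 2: 4274 + 984 = 5258
Selection 3: 5258 + 984 = 6242 → 6242 − 5363 = 879
Selection 4: 879 + 984 = 1863
Selection 5: 1863 + 984 = 2847
Selection 6: 2847 + 984 = 3831
Selection 7: 3831 + 984 = 4815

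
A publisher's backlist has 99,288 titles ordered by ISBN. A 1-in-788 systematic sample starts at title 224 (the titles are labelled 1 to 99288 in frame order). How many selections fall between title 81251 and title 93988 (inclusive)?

k = 788
First selection ≥ 81251: 224 + ⌈(81251−224)/788⌉·788 = 224 + 103×788 = 81388
Last selection ≤ 93988: 224 + ⌊(93988−224)/788⌋·788 = 224 + 118×788 = 93208
Count = 118 − 103 + 1 = 16

16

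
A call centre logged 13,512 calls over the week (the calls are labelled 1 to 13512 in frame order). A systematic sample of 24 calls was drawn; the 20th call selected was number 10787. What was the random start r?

90

k = 13512/24 = 563
r = 10787 − (20−1)×563 = 10787 − 10697 = 90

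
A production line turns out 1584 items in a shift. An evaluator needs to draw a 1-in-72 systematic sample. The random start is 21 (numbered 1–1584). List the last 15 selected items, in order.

8th selection = 21 + 7×72 = 525
9th: 525 + 72 = 597
10th: 597 + 72 = 669
11th: 669 + 72 = 741
12th: 741 + 72 = 813
13th: 813 + 72 = 885
14th: 885 + 72 = 957
15th: 957 + 72 = 1029
16th: 1029 + 72 = 1101
17th: 1101 + 72 = 1173
18th: 1173 + 72 = 1245
19th: 1245 + 72 = 1317
20th: 1317 + 72 = 1389
21st: 1389 + 72 = 1461
22nd: 1461 + 72 = 1533

525, 597, 669, 741, 813, 885, 957, 1029, 1101, 1173, 1245, 1317, 1389, 1461, 1533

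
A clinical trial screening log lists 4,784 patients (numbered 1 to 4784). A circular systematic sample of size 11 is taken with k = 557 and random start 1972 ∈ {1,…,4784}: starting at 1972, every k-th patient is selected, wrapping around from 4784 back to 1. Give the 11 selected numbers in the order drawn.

1972, 2529, 3086, 3643, 4200, 4757, 530, 1087, 1644, 2201, 2758

Selection 1: 1972
Selection 2: 1972 + 557 = 2529
Selection 3: 2529 + 557 = 3086
Selection 4: 3086 + 557 = 3643
Selection 5: 3643 + 557 = 4200
Selection 6: 4200 + 557 = 4757
Selection 7: 4757 + 557 = 5314 → 5314 − 4784 = 530
Selection 8: 530 + 557 = 1087
Selection 9: 1087 + 557 = 1644
Selection 10: 1644 + 557 = 2201
Selection 11: 2201 + 557 = 2758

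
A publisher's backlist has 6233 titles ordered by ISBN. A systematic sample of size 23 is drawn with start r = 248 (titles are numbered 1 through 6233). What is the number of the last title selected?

k = 6233/23 = 271
23rd selection = r + (23−1)·k = 248 + 22×271 = 248 + 5962 = 6210

6210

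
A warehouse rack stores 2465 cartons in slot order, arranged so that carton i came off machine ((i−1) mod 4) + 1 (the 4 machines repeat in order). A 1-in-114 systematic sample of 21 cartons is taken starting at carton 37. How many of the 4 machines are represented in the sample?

Consecutive selections differ by k = 114, so their machine numbers differ by 114 mod 4 = 2.
gcd(114, 4) = 2, so the sample visits 4/2 = 2 distinct residues mod 4.
Start 37 is machine 1; the machines hit are 1, 3.

2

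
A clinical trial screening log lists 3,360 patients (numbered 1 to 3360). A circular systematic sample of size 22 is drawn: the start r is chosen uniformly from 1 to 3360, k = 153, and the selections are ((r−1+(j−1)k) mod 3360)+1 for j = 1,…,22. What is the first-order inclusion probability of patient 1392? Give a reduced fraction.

For each position j, as r ranges over 1…3360 the j-th selection hits every patient exactly once, so patient 1392 is selected for exactly 22 of the 3360 starts.
Inclusion probability = 22/3360 = 11/1680.

11/1680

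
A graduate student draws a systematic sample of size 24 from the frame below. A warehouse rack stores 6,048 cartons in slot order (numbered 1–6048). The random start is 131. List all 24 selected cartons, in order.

k = N/n = 6048/24 = 252
carton 1: 131
carton 2: 131 + 252 = 383
carton 3: 383 + 252 = 635
carton 4: 635 + 252 = 887
carton 5: 887 + 252 = 1139
carton 6: 1139 + 252 = 1391
carton 7: 1391 + 252 = 1643
carton 8: 1643 + 252 = 1895
carton 9: 1895 + 252 = 2147
carton 10: 2147 + 252 = 2399
carton 11: 2399 + 252 = 2651
carton 12: 2651 + 252 = 2903
carton 13: 2903 + 252 = 3155
carton 14: 3155 + 252 = 3407
carton 15: 3407 + 252 = 3659
carton 16: 3659 + 252 = 3911
carton 17: 3911 + 252 = 4163
carton 18: 4163 + 252 = 4415
carton 19: 4415 + 252 = 4667
carton 20: 4667 + 252 = 4919
carton 21: 4919 + 252 = 5171
carton 22: 5171 + 252 = 5423
carton 23: 5423 + 252 = 5675
carton 24: 5675 + 252 = 5927

131, 383, 635, 887, 1139, 1391, 1643, 1895, 2147, 2399, 2651, 2903, 3155, 3407, 3659, 3911, 4163, 4415, 4667, 4919, 5171, 5423, 5675, 5927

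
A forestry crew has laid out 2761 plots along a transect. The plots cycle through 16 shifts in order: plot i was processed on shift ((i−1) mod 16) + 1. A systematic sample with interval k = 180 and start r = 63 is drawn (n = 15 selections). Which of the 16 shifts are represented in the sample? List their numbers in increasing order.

3, 7, 11, 15

Consecutive selections differ by k = 180, so their shift numbers differ by 180 mod 16 = 4.
gcd(180, 16) = 4, so the sample visits 16/4 = 4 distinct residues mod 16.
Start 63 is shift 15; the shifts hit are 3, 7, 11, 15.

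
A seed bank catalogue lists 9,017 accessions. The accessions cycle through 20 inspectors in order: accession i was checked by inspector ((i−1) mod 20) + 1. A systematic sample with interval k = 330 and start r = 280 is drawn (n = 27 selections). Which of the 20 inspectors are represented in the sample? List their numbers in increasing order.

Consecutive selections differ by k = 330, so their inspector numbers differ by 330 mod 20 = 10.
gcd(330, 20) = 10, so the sample visits 20/10 = 2 distinct residues mod 20.
Start 280 is inspector 20; the inspectors hit are 10, 20.

10, 20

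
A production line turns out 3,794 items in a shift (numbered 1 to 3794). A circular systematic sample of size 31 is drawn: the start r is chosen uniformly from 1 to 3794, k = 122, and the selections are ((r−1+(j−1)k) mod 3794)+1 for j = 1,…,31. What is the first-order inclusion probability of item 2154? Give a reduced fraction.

For each position j, as r ranges over 1…3794 the j-th selection hits every item exactly once, so item 2154 is selected for exactly 31 of the 3794 starts.
Inclusion probability = 31/3794.

31/3794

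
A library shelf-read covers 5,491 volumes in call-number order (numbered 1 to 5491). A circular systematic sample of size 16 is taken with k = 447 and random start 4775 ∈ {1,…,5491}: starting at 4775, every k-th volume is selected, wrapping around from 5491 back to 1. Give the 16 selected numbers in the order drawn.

Selection 1: 4775
Selection 2: 4775 + 447 = 5222
Selection 3: 5222 + 447 = 5669 → 5669 − 5491 = 178
Selection 4: 178 + 447 = 625
Selection 5: 625 + 447 = 1072
Selection 6: 1072 + 447 = 1519
Selection 7: 1519 + 447 = 1966
Selection 8: 1966 + 447 = 2413
Selection 9: 2413 + 447 = 2860
Selection 10: 2860 + 447 = 3307
Selection 11: 3307 + 447 = 3754
Selection 12: 3754 + 447 = 4201
Selection 13: 4201 + 447 = 4648
Selection 14: 4648 + 447 = 5095
Selection 15: 5095 + 447 = 5542 → 5542 − 5491 = 51
Selection 16: 51 + 447 = 498

4775, 5222, 178, 625, 1072, 1519, 1966, 2413, 2860, 3307, 3754, 4201, 4648, 5095, 51, 498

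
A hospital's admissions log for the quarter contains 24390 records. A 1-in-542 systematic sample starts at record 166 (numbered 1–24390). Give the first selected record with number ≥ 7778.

k = 542
Steps past start: ⌈(7778 − 166)/542⌉ = ⌈7612/542⌉ = 15
Selected record: 166 + 15×542 = 8296

8296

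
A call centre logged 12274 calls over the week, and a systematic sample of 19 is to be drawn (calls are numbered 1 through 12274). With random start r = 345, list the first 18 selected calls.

345, 991, 1637, 2283, 2929, 3575, 4221, 4867, 5513, 6159, 6805, 7451, 8097, 8743, 9389, 10035, 10681, 11327

k = N/n = 12274/19 = 646
call 1: 345
call 2: 345 + 646 = 991
call 3: 991 + 646 = 1637
call 4: 1637 + 646 = 2283
call 5: 2283 + 646 = 2929
call 6: 2929 + 646 = 3575
call 7: 3575 + 646 = 4221
call 8: 4221 + 646 = 4867
call 9: 4867 + 646 = 5513
call 10: 5513 + 646 = 6159
call 11: 6159 + 646 = 6805
call 12: 6805 + 646 = 7451
call 13: 7451 + 646 = 8097
call 14: 8097 + 646 = 8743
call 15: 8743 + 646 = 9389
call 16: 9389 + 646 = 10035
call 17: 10035 + 646 = 10681
call 18: 10681 + 646 = 11327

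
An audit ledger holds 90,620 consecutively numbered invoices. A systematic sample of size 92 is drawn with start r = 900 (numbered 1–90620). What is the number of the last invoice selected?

90535

k = 90620/92 = 985
92nd selection = r + (92−1)·k = 900 + 91×985 = 900 + 89635 = 90535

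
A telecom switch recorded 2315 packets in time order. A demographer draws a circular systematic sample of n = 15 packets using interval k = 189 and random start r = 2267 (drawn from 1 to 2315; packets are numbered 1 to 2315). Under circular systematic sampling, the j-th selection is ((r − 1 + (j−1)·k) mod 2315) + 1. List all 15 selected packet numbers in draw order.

2267, 141, 330, 519, 708, 897, 1086, 1275, 1464, 1653, 1842, 2031, 2220, 94, 283

Selection 1: 2267
Selection 2: 2267 + 189 = 2456 → 2456 − 2315 = 141
Selection 3: 141 + 189 = 330
Selection 4: 330 + 189 = 519
Selection 5: 519 + 189 = 708
Selection 6: 708 + 189 = 897
Selection 7: 897 + 189 = 1086
Selection 8: 1086 + 189 = 1275
Selection 9: 1275 + 189 = 1464
Selection 10: 1464 + 189 = 1653
Selection 11: 1653 + 189 = 1842
Selection 12: 1842 + 189 = 2031
Selection 13: 2031 + 189 = 2220
Selection 14: 2220 + 189 = 2409 → 2409 − 2315 = 94
Selection 15: 94 + 189 = 283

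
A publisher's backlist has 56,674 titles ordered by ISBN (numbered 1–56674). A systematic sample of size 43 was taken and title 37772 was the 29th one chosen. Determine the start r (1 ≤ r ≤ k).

868

k = 56674/43 = 1318
r = 37772 − (29−1)×1318 = 37772 − 36904 = 868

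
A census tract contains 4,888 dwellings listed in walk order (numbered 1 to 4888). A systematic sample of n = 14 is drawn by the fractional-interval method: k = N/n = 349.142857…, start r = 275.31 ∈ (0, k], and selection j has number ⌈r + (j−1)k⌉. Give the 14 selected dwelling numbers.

j=1: r + 0k = 275.31 → ⌈·⌉ = 276
j=2: r + 1k = 624.452857… → ⌈·⌉ = 625
j=3: r + 2k = 973.595714… → ⌈·⌉ = 974
j=4: r + 3k = 1322.738571… → ⌈·⌉ = 1323
j=5: r + 4k = 1671.881428… → ⌈·⌉ = 1672
j=6: r + 5k = 2021.024285… → ⌈·⌉ = 2022
j=7: r + 6k = 2370.167142… → ⌈·⌉ = 2371
j=8: r + 7k = 2719.31 → ⌈·⌉ = 2720
j=9: r + 8k = 3068.452857… → ⌈·⌉ = 3069
j=10: r + 9k = 3417.595714… → ⌈·⌉ = 3418
j=11: r + 10k = 3766.738571… → ⌈·⌉ = 3767
j=12: r + 11k = 4115.881428… → ⌈·⌉ = 4116
j=13: r + 12k = 4465.024285… → ⌈·⌉ = 4466
j=14: r + 13k = 4814.167142… → ⌈·⌉ = 4815

276, 625, 974, 1323, 1672, 2022, 2371, 2720, 3069, 3418, 3767, 4116, 4466, 4815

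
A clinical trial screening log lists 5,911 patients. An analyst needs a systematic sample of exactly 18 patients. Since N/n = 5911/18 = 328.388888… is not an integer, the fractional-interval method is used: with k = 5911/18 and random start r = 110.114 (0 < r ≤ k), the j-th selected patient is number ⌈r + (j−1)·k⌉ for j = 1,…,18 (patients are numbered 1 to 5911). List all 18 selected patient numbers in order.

111, 439, 767, 1096, 1424, 1753, 2081, 2409, 2738, 3066, 3395, 3723, 4051, 4380, 4708, 5036, 5365, 5693

j=1: r + 0k = 110.114 → ⌈·⌉ = 111
j=2: r + 1k = 438.502888… → ⌈·⌉ = 439
j=3: r + 2k = 766.891777… → ⌈·⌉ = 767
j=4: r + 3k = 1095.280666… → ⌈·⌉ = 1096
j=5: r + 4k = 1423.669555… → ⌈·⌉ = 1424
j=6: r + 5k = 1752.058444… → ⌈·⌉ = 1753
j=7: r + 6k = 2080.447333… → ⌈·⌉ = 2081
j=8: r + 7k = 2408.836222… → ⌈·⌉ = 2409
j=9: r + 8k = 2737.225111… → ⌈·⌉ = 2738
j=10: r + 9k = 3065.614 → ⌈·⌉ = 3066
j=11: r + 10k = 3394.002888… → ⌈·⌉ = 3395
j=12: r + 11k = 3722.391777… → ⌈·⌉ = 3723
j=13: r + 12k = 4050.780666… → ⌈·⌉ = 4051
j=14: r + 13k = 4379.169555… → ⌈·⌉ = 4380
j=15: r + 14k = 4707.558444… → ⌈·⌉ = 4708
j=16: r + 15k = 5035.947333… → ⌈·⌉ = 5036
j=17: r + 16k = 5364.336222… → ⌈·⌉ = 5365
j=18: r + 17k = 5692.725111… → ⌈·⌉ = 5693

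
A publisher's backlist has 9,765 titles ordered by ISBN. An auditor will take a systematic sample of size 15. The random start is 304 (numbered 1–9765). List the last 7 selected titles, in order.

5512, 6163, 6814, 7465, 8116, 8767, 9418

k = N/n = 9765/15 = 651
9th selection = 304 + 8×651 = 5512
10th: 5512 + 651 = 6163
11th: 6163 + 651 = 6814
12th: 6814 + 651 = 7465
13th: 7465 + 651 = 8116
14th: 8116 + 651 = 8767
15th: 8767 + 651 = 9418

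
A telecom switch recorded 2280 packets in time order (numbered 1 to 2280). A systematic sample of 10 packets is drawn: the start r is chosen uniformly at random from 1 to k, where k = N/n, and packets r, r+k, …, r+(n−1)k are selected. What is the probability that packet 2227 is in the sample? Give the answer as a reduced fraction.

1/228

k = 2280/10 = 228.
Packet 2227 is selected iff r ≡ 2227 (mod 228); exactly one such r in {1,…,228}.
Inclusion probability = 1/228.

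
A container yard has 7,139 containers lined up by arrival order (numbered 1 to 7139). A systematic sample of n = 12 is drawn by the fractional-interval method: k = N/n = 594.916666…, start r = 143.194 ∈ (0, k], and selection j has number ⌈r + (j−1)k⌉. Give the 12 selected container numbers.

144, 739, 1334, 1928, 2523, 3118, 3713, 4308, 4903, 5498, 6093, 6688

j=1: r + 0k = 143.194 → ⌈·⌉ = 144
j=2: r + 1k = 738.110666… → ⌈·⌉ = 739
j=3: r + 2k = 1333.027333… → ⌈·⌉ = 1334
j=4: r + 3k = 1927.944 → ⌈·⌉ = 1928
j=5: r + 4k = 2522.860666… → ⌈·⌉ = 2523
j=6: r + 5k = 3117.777333… → ⌈·⌉ = 3118
j=7: r + 6k = 3712.694 → ⌈·⌉ = 3713
j=8: r + 7k = 4307.610666… → ⌈·⌉ = 4308
j=9: r + 8k = 4902.527333… → ⌈·⌉ = 4903
j=10: r + 9k = 5497.444 → ⌈·⌉ = 5498
j=11: r + 10k = 6092.360666… → ⌈·⌉ = 6093
j=12: r + 11k = 6687.277333… → ⌈·⌉ = 6688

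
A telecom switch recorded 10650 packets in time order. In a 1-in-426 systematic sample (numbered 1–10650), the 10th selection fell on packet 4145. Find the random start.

311

k = 426
r = 4145 − (10−1)×426 = 4145 − 3834 = 311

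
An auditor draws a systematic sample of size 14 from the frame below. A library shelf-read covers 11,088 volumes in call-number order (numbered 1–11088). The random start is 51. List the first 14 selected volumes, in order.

k = N/n = 11088/14 = 792
volume 1: 51
volume 2: 51 + 792 = 843
volume 3: 843 + 792 = 1635
volume 4: 1635 + 792 = 2427
volume 5: 2427 + 792 = 3219
volume 6: 3219 + 792 = 4011
volume 7: 4011 + 792 = 4803
volume 8: 4803 + 792 = 5595
volume 9: 5595 + 792 = 6387
volume 10: 6387 + 792 = 7179
volume 11: 7179 + 792 = 7971
volume 12: 7971 + 792 = 8763
volume 13: 8763 + 792 = 9555
volume 14: 9555 + 792 = 10347

51, 843, 1635, 2427, 3219, 4011, 4803, 5595, 6387, 7179, 7971, 8763, 9555, 10347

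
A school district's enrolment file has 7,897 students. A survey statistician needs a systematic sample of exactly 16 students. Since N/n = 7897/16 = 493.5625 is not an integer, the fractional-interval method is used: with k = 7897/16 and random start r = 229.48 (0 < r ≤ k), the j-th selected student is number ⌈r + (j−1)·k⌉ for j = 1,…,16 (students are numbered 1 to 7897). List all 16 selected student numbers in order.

j=1: r + 0k = 229.48 → ⌈·⌉ = 230
j=2: r + 1k = 723.0425 → ⌈·⌉ = 724
j=3: r + 2k = 1216.605 → ⌈·⌉ = 1217
j=4: r + 3k = 1710.1675 → ⌈·⌉ = 1711
j=5: r + 4k = 2203.73 → ⌈·⌉ = 2204
j=6: r + 5k = 2697.2925 → ⌈·⌉ = 2698
j=7: r + 6k = 3190.855 → ⌈·⌉ = 3191
j=8: r + 7k = 3684.4175 → ⌈·⌉ = 3685
j=9: r + 8k = 4177.98 → ⌈·⌉ = 4178
j=10: r + 9k = 4671.5425 → ⌈·⌉ = 4672
j=11: r + 10k = 5165.105 → ⌈·⌉ = 5166
j=12: r + 11k = 5658.6675 → ⌈·⌉ = 5659
j=13: r + 12k = 6152.23 → ⌈·⌉ = 6153
j=14: r + 13k = 6645.7925 → ⌈·⌉ = 6646
j=15: r + 14k = 7139.355 → ⌈·⌉ = 7140
j=16: r + 15k = 7632.9175 → ⌈·⌉ = 7633

230, 724, 1217, 1711, 2204, 2698, 3191, 3685, 4178, 4672, 5166, 5659, 6153, 6646, 7140, 7633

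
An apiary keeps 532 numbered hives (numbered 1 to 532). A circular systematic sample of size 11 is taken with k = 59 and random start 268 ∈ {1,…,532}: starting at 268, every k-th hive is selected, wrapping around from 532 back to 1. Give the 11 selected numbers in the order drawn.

268, 327, 386, 445, 504, 31, 90, 149, 208, 267, 326

Selection 1: 268
Selection 2: 268 + 59 = 327
Selection 3: 327 + 59 = 386
Selection 4: 386 + 59 = 445
Selection 5: 445 + 59 = 504
Selection 6: 504 + 59 = 563 → 563 − 532 = 31
Selection 7: 31 + 59 = 90
Selection 8: 90 + 59 = 149
Selection 9: 149 + 59 = 208
Selection 10: 208 + 59 = 267
Selection 11: 267 + 59 = 326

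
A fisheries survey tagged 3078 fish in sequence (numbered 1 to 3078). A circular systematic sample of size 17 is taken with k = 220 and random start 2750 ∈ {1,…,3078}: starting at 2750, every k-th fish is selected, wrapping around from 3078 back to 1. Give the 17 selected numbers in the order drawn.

Selection 1: 2750
Selection 2: 2750 + 220 = 2970
Selection 3: 2970 + 220 = 3190 → 3190 − 3078 = 112
Selection 4: 112 + 220 = 332
Selection 5: 332 + 220 = 552
Selection 6: 552 + 220 = 772
Selection 7: 772 + 220 = 992
Selection 8: 992 + 220 = 1212
Selection 9: 1212 + 220 = 1432
Selection 10: 1432 + 220 = 1652
Selection 11: 1652 + 220 = 1872
Selection 12: 1872 + 220 = 2092
Selection 13: 2092 + 220 = 2312
Selection 14: 2312 + 220 = 2532
Selection 15: 2532 + 220 = 2752
Selection 16: 2752 + 220 = 2972
Selection 17: 2972 + 220 = 3192 → 3192 − 3078 = 114

2750, 2970, 112, 332, 552, 772, 992, 1212, 1432, 1652, 1872, 2092, 2312, 2532, 2752, 2972, 114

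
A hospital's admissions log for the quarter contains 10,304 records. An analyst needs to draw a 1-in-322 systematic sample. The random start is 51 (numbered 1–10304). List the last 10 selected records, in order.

23rd selection = 51 + 22×322 = 7135
24th: 7135 + 322 = 7457
25th: 7457 + 322 = 7779
26th: 7779 + 322 = 8101
27th: 8101 + 322 = 8423
28th: 8423 + 322 = 8745
29th: 8745 + 322 = 9067
30th: 9067 + 322 = 9389
31st: 9389 + 322 = 9711
32nd: 9711 + 322 = 10033

7135, 7457, 7779, 8101, 8423, 8745, 9067, 9389, 9711, 10033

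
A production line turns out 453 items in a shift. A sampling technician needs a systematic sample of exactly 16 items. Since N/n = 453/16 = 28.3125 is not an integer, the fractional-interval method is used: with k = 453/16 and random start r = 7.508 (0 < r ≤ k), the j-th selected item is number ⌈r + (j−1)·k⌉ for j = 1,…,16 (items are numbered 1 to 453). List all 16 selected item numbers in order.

8, 36, 65, 93, 121, 150, 178, 206, 235, 263, 291, 319, 348, 376, 404, 433

j=1: r + 0k = 7.508 → ⌈·⌉ = 8
j=2: r + 1k = 35.8205 → ⌈·⌉ = 36
j=3: r + 2k = 64.133 → ⌈·⌉ = 65
j=4: r + 3k = 92.4455 → ⌈·⌉ = 93
j=5: r + 4k = 120.758 → ⌈·⌉ = 121
j=6: r + 5k = 149.0705 → ⌈·⌉ = 150
j=7: r + 6k = 177.383 → ⌈·⌉ = 178
j=8: r + 7k = 205.6955 → ⌈·⌉ = 206
j=9: r + 8k = 234.008 → ⌈·⌉ = 235
j=10: r + 9k = 262.3205 → ⌈·⌉ = 263
j=11: r + 10k = 290.633 → ⌈·⌉ = 291
j=12: r + 11k = 318.9455 → ⌈·⌉ = 319
j=13: r + 12k = 347.258 → ⌈·⌉ = 348
j=14: r + 13k = 375.5705 → ⌈·⌉ = 376
j=15: r + 14k = 403.883 → ⌈·⌉ = 404
j=16: r + 15k = 432.1955 → ⌈·⌉ = 433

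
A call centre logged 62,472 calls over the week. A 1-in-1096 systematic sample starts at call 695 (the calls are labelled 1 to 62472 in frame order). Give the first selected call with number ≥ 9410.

9463

k = 1096
Steps past start: ⌈(9410 − 695)/1096⌉ = ⌈8715/1096⌉ = 8
Selected call: 695 + 8×1096 = 9463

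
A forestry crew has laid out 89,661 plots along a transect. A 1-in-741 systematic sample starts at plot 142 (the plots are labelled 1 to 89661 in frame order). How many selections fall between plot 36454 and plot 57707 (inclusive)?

28

k = 741
First selection ≥ 36454: 142 + ⌈(36454−142)/741⌉·741 = 142 + 50×741 = 37192
Last selection ≤ 57707: 142 + ⌊(57707−142)/741⌋·741 = 142 + 77×741 = 57199
Count = 77 − 50 + 1 = 28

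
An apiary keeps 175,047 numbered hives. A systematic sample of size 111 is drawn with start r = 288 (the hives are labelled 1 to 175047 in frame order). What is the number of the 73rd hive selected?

113832

k = 175047/111 = 1577
73rd selection = r + (73−1)·k = 288 + 72×1577 = 288 + 113544 = 113832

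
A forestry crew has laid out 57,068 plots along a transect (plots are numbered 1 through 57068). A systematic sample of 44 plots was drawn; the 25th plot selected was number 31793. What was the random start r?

665

k = 57068/44 = 1297
r = 31793 − (25−1)×1297 = 31793 − 31128 = 665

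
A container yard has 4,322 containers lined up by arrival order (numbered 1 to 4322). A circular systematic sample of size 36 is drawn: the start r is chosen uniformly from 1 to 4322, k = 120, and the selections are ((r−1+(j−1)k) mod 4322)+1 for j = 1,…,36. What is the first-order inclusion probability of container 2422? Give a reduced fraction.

18/2161

For each position j, as r ranges over 1…4322 the j-th selection hits every container exactly once, so container 2422 is selected for exactly 36 of the 4322 starts.
Inclusion probability = 36/4322 = 18/2161.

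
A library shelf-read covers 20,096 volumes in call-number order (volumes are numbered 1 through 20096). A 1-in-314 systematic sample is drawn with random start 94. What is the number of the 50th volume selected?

15480

k = 314
50th selection = r + (50−1)·k = 94 + 49×314 = 94 + 15386 = 15480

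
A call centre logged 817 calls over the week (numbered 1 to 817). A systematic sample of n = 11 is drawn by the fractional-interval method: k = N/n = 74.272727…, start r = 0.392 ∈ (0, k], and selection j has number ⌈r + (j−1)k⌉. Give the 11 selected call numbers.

1, 75, 149, 224, 298, 372, 447, 521, 595, 669, 744

j=1: r + 0k = 0.392 → ⌈·⌉ = 1
j=2: r + 1k = 74.664727… → ⌈·⌉ = 75
j=3: r + 2k = 148.937454… → ⌈·⌉ = 149
j=4: r + 3k = 223.210181… → ⌈·⌉ = 224
j=5: r + 4k = 297.482909… → ⌈·⌉ = 298
j=6: r + 5k = 371.755636… → ⌈·⌉ = 372
j=7: r + 6k = 446.028363… → ⌈·⌉ = 447
j=8: r + 7k = 520.301090… → ⌈·⌉ = 521
j=9: r + 8k = 594.573818… → ⌈·⌉ = 595
j=10: r + 9k = 668.846545… → ⌈·⌉ = 669
j=11: r + 10k = 743.119272… → ⌈·⌉ = 744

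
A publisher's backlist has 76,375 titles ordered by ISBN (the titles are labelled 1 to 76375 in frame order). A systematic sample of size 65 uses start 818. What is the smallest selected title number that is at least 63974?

k = 76375/65 = 1175
Steps past start: ⌈(63974 − 818)/1175⌉ = ⌈63156/1175⌉ = 54
Selected title: 818 + 54×1175 = 64268

64268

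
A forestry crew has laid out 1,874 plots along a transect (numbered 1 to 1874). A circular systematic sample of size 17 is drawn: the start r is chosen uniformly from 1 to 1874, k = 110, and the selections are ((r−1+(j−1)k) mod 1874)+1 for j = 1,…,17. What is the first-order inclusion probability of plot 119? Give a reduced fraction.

For each position j, as r ranges over 1…1874 the j-th selection hits every plot exactly once, so plot 119 is selected for exactly 17 of the 1874 starts.
Inclusion probability = 17/1874.

17/1874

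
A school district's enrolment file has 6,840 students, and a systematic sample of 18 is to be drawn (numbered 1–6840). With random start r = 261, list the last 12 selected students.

k = N/n = 6840/18 = 380
7th selection = 261 + 6×380 = 2541
8th: 2541 + 380 = 2921
9th: 2921 + 380 = 3301
10th: 3301 + 380 = 3681
11th: 3681 + 380 = 4061
12th: 4061 + 380 = 4441
13th: 4441 + 380 = 4821
14th: 4821 + 380 = 5201
15th: 5201 + 380 = 5581
16th: 5581 + 380 = 5961
17th: 5961 + 380 = 6341
18th: 6341 + 380 = 6721

2541, 2921, 3301, 3681, 4061, 4441, 4821, 5201, 5581, 5961, 6341, 6721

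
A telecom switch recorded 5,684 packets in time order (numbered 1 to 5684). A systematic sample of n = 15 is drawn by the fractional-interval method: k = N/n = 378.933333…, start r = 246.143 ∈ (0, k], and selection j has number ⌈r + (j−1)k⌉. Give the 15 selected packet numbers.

247, 626, 1005, 1383, 1762, 2141, 2520, 2899, 3278, 3657, 4036, 4415, 4794, 5173, 5552

j=1: r + 0k = 246.143 → ⌈·⌉ = 247
j=2: r + 1k = 625.076333… → ⌈·⌉ = 626
j=3: r + 2k = 1004.009666… → ⌈·⌉ = 1005
j=4: r + 3k = 1382.943 → ⌈·⌉ = 1383
j=5: r + 4k = 1761.876333… → ⌈·⌉ = 1762
j=6: r + 5k = 2140.809666… → ⌈·⌉ = 2141
j=7: r + 6k = 2519.743 → ⌈·⌉ = 2520
j=8: r + 7k = 2898.676333… → ⌈·⌉ = 2899
j=9: r + 8k = 3277.609666… → ⌈·⌉ = 3278
j=10: r + 9k = 3656.543 → ⌈·⌉ = 3657
j=11: r + 10k = 4035.476333… → ⌈·⌉ = 4036
j=12: r + 11k = 4414.409666… → ⌈·⌉ = 4415
j=13: r + 12k = 4793.343 → ⌈·⌉ = 4794
j=14: r + 13k = 5172.276333… → ⌈·⌉ = 5173
j=15: r + 14k = 5551.209666… → ⌈·⌉ = 5552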